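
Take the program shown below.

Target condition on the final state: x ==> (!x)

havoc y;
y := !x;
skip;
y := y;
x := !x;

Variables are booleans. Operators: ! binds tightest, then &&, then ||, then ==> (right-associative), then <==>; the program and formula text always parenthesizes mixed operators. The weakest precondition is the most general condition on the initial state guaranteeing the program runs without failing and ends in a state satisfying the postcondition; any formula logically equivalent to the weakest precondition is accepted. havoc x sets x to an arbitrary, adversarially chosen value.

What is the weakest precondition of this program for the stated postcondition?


Working backward. After the program, x ==> (!x) must hold.
Before x := !x: (!x) ==> x
Before y := y: (!x) ==> x
Before skip: (!x) ==> x
Before y := !x: (!x) ==> x
Before havoc y: (!x) ==> x
Answer: WP = (!x) ==> x


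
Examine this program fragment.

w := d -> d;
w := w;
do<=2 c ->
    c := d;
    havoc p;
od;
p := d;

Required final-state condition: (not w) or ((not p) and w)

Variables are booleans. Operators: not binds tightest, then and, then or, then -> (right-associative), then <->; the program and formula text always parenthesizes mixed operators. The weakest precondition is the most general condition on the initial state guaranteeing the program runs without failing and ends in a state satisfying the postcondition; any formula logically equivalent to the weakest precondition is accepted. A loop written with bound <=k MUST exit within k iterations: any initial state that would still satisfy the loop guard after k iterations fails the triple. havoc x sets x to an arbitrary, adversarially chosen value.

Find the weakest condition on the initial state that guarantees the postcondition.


Working backward. After the program, (not w) or ((not p) and w) must hold.
Before p := d: (not w) or ((not d) and w)
Before the loop (bound <=2), unroll the exhaustion recursion (WP_0 = exit-now case; WP_j = one more guarded iteration, up to j = 2):
  WP_0: (not c) and ((not w) or ((not d) and w))
  WP_1: (c -> ((not d) and ((not w) or ((not d) and w)))) and ((not c) -> ((not w) or ((not d) and w)))
  WP_2: (c -> ((d -> ((not d) and ((not w) or ((not d) and w)))) and ((not d) -> ((not w) or ((not d) and w))))) and ((not c) -> ((not w) or ((not d) and w)))
So before the loop: (c -> ((d -> ((not d) and ((not w) or ((not d) and w)))) and ((not d) -> ((not w) or ((not d) and w))))) and ((not c) -> ((not w) or ((not d) and w)))
Before w := w: (c -> ((d -> ((not d) and ((not w) or ((not d) and w)))) and ((not d) -> ((not w) or ((not d) and w))))) and ((not c) -> ((not w) or ((not d) and w)))
Before w := d -> d: (c -> (d -> (not d))) and ((not c) -> (not d))
Answer: WP = (c -> (d -> (not d))) and ((not c) -> (not d))


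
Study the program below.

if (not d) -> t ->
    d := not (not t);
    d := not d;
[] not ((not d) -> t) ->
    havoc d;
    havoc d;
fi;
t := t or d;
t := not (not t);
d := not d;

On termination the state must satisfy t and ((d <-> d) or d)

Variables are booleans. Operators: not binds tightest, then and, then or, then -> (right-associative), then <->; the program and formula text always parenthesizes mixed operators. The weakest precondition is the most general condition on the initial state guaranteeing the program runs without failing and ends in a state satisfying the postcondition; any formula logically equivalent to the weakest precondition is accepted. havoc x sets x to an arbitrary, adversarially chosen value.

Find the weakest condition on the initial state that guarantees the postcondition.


Working backward. After the program, the postcondition t and ((d <-> d) or d) must hold; in canonical form it is t.
Before d := not d: t
Before t := not (not t): t
Before t := t or d: t or d
Then branch requires true; else branch requires t.
Before the if: (not ((not d) -> t)) -> t
Answer: WP = (not ((not d) -> t)) -> t


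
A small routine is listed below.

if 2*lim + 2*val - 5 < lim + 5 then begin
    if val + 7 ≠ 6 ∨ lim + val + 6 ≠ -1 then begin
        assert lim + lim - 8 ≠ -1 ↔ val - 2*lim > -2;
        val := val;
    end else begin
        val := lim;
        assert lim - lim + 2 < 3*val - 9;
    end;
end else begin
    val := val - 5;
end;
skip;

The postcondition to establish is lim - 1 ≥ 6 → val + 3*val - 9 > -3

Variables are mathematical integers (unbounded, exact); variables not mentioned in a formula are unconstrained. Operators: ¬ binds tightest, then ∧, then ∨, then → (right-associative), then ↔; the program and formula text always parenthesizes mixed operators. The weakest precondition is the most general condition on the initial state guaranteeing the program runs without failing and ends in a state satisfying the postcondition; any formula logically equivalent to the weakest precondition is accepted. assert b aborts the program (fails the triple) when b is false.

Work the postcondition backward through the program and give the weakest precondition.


Working backward. After the program, the postcondition lim - 1 ≥ 6 → val + 3*val - 9 > -3 must hold; in canonical form it is lim ≥ 7 → 4*val > 6.
Before skip: lim ≥ 7 → 4*val > 6
Then branch requires ((val ≠ -1 ∨ lim + val ≠ -7) → ((2*lim ≠ 7 ↔ val > 2*lim - 2) ∧ (lim ≥ 7 → 4*val > 6))) ∧ ((¬(val ≠ -1 ∨ lim + val ≠ -7)) → (3*lim > 11 ∧ (lim ≥ 7 → 4*lim > 6))); else branch requires lim ≥ 7 → 4*val > 26.
Before the if: (lim + 2*val < 10 → (((val ≠ -1 ∨ lim + val ≠ -7) → ((2*lim ≠ 7 ↔ val > 2*lim - 2) ∧ (lim ≥ 7 → 4*val > 6))) ∧ ((¬(val ≠ -1 ∨ lim + val ≠ -7)) → (3*lim > 11 ∧ (lim ≥ 7 → 4*lim > 6))))) ∧ ((¬(lim + 2*val < 10)) → (lim ≥ 7 → 4*val > 26))
Answer: WP = (lim + 2*val < 10 → (((val ≠ -1 ∨ lim + val ≠ -7) → ((2*lim ≠ 7 ↔ val > 2*lim - 2) ∧ (lim ≥ 7 → 4*val > 6))) ∧ ((¬(val ≠ -1 ∨ lim + val ≠ -7)) → (3*lim > 11 ∧ (lim ≥ 7 → 4*lim > 6))))) ∧ ((¬(lim + 2*val < 10)) → (lim ≥ 7 → 4*val > 26))


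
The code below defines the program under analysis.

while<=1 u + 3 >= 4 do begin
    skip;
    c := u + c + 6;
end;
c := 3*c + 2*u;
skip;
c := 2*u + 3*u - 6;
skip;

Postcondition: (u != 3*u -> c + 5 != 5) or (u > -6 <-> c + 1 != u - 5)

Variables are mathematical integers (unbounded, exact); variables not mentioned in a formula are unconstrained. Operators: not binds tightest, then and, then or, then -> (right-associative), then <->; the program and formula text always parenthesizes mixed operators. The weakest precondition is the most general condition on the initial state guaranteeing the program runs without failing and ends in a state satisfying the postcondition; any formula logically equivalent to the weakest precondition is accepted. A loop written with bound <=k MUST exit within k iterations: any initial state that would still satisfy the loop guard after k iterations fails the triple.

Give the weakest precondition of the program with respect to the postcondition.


Working backward. After the program, the postcondition (u != 3*u -> c + 5 != 5) or (u > -6 <-> c + 1 != u - 5) must hold; in canonical form it is (2*u != 0 -> c != 0) or (u > -6 <-> c != u - 6).
Before skip: (2*u != 0 -> c != 0) or (u > -6 <-> c != u - 6)
Before c := 2*u + 3*u - 6: (2*u != 0 -> 5*u != 6) or (u > -6 <-> 4*u != 0)
Before skip: (2*u != 0 -> 5*u != 6) or (u > -6 <-> 4*u != 0)
Before c := 3*c + 2*u: (2*u != 0 -> 5*u != 6) or (u > -6 <-> 4*u != 0)
Before the loop (bound <=1), unroll the exhaustion recursion (WP_0 = exit-now case; WP_j = one more guarded iteration, up to j = 1):
  WP_0: (not (u >= 1)) and ((2*u != 0 -> 5*u != 6) or (u > -6 <-> 4*u != 0))
  WP_1: (u >= 1 -> ((not (u >= 1)) and ((2*u != 0 -> 5*u != 6) or (u > -6 <-> 4*u != 0)))) and ((not (u >= 1)) -> ((2*u != 0 -> 5*u != 6) or (u > -6 <-> 4*u != 0)))
So before the loop: (u >= 1 -> ((not (u >= 1)) and ((2*u != 0 -> 5*u != 6) or (u > -6 <-> 4*u != 0)))) and ((not (u >= 1)) -> ((2*u != 0 -> 5*u != 6) or (u > -6 <-> 4*u != 0)))
Answer: WP = (u >= 1 -> ((not (u >= 1)) and ((2*u != 0 -> 5*u != 6) or (u > -6 <-> 4*u != 0)))) and ((not (u >= 1)) -> ((2*u != 0 -> 5*u != 6) or (u > -6 <-> 4*u != 0)))


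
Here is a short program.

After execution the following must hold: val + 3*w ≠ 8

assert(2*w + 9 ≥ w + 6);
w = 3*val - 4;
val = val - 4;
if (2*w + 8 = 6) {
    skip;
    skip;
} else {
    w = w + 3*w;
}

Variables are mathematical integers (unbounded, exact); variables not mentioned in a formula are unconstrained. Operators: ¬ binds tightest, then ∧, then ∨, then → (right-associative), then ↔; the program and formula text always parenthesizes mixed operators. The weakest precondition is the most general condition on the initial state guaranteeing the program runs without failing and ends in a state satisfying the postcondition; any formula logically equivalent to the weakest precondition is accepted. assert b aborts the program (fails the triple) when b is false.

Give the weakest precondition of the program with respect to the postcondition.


Working backward. After the program, val + 3*w ≠ 8 must hold.
Then branch requires val + 3*w ≠ 8; else branch requires val + 12*w ≠ 8.
Before the if: (2*w = -2 → val + 3*w ≠ 8) ∧ ((¬(2*w = -2)) → val + 12*w ≠ 8)
Before val := val - 4: (2*w = -2 → val + 3*w ≠ 12) ∧ ((¬(2*w = -2)) → val + 12*w ≠ 12)
Before w := 3*val - 4: (6*val = 6 → 10*val ≠ 24) ∧ ((¬(6*val = 6)) → 37*val ≠ 60)
Before assert 2*w + 9 ≥ w + 6: w ≥ -3 ∧ (6*val = 6 → 10*val ≠ 24) ∧ ((¬(6*val = 6)) → 37*val ≠ 60)
Answer: WP = w ≥ -3 ∧ (6*val = 6 → 10*val ≠ 24) ∧ ((¬(6*val = 6)) → 37*val ≠ 60)


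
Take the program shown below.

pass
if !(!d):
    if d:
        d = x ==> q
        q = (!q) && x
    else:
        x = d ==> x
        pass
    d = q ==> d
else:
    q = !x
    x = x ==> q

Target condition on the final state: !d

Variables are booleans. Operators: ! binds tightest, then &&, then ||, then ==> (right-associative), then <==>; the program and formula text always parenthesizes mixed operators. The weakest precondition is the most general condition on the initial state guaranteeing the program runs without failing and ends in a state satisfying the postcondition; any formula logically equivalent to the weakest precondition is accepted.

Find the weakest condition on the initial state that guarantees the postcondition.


Working backward. After the program, !d must hold.
Then branch requires (d ==> (!(((!q) && x) ==> (x ==> q)))) && ((!d) ==> (!(q ==> d))); else branch requires !d.
Before the if: d ==> ((d ==> (!(((!q) && x) ==> (x ==> q)))) && ((!d) ==> (!(q ==> d))))
Before skip: d ==> ((d ==> (!(((!q) && x) ==> (x ==> q)))) && ((!d) ==> (!(q ==> d))))
Answer: WP = d ==> ((d ==> (!(((!q) && x) ==> (x ==> q)))) && ((!d) ==> (!(q ==> d))))


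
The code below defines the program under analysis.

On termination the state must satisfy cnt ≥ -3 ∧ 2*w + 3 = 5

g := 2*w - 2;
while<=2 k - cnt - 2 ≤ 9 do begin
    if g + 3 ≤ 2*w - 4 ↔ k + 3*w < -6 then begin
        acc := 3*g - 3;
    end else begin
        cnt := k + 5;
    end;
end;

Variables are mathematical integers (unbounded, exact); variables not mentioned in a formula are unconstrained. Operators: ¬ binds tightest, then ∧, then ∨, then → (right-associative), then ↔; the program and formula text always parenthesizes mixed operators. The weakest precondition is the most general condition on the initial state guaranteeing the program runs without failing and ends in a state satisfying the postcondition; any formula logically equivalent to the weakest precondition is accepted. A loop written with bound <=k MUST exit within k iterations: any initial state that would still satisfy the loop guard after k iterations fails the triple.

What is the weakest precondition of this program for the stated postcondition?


Working backward. After the program, the postcondition cnt ≥ -3 ∧ 2*w + 3 = 5 must hold; in canonical form it is cnt ≥ -3 ∧ 2*w = 2.
Before the loop (bound <=2), unroll the exhaustion recursion (WP_0 = exit-now case; WP_j = one more guarded iteration, up to j = 2):
  WP_0: (¬(k ≤ cnt + 11)) ∧ cnt ≥ -3 ∧ 2*w = 2
  WP_1: (k ≤ cnt + 11 → (((g ≤ 2*w - 7 ↔ k + 3*w < -6) → ((¬(k ≤ cnt + 11)) ∧ cnt ≥ -3 ∧ 2*w = 2)) ∧ (g ≤ 2*w - 7 ↔ k + 3*w < -6))) ∧ ((¬(k ≤ cnt + 11)) → (cnt ≥ -3 ∧ 2*w = 2))
  WP_2: (k ≤ cnt + 11 → (((g ≤ 2*w - 7 ↔ k + 3*w < -6) → ((k ≤ cnt + 11 → (((g ≤ 2*w - 7 ↔ k + 3*w < -6) → ((¬(k ≤ cnt + 11)) ∧ cnt ≥ -3 ∧ 2*w = 2)) ∧ (g ≤ 2*w - 7 ↔ k + 3*w < -6))) ∧ ((¬(k ≤ cnt + 11)) → (cnt ≥ -3 ∧ 2*w = 2)))) ∧ (g ≤ 2*w - 7 ↔ k + 3*w < -6))) ∧ ((¬(k ≤ cnt + 11)) → (cnt ≥ -3 ∧ 2*w = 2))
So before the loop: (k ≤ cnt + 11 → (((g ≤ 2*w - 7 ↔ k + 3*w < -6) → ((k ≤ cnt + 11 → (((g ≤ 2*w - 7 ↔ k + 3*w < -6) → ((¬(k ≤ cnt + 11)) ∧ cnt ≥ -3 ∧ 2*w = 2)) ∧ (g ≤ 2*w - 7 ↔ k + 3*w < -6))) ∧ ((¬(k ≤ cnt + 11)) → (cnt ≥ -3 ∧ 2*w = 2)))) ∧ (g ≤ 2*w - 7 ↔ k + 3*w < -6))) ∧ ((¬(k ≤ cnt + 11)) → (cnt ≥ -3 ∧ 2*w = 2))
Before g := 2*w - 2: (k ≤ cnt + 11 → (((¬(k + 3*w < -6)) → ((k ≤ cnt + 11 → (((¬(k + 3*w < -6)) → ((¬(k ≤ cnt + 11)) ∧ cnt ≥ -3 ∧ 2*w = 2)) ∧ (¬(k + 3*w < -6)))) ∧ ((¬(k ≤ cnt + 11)) → (cnt ≥ -3 ∧ 2*w = 2)))) ∧ (¬(k + 3*w < -6)))) ∧ ((¬(k ≤ cnt + 11)) → (cnt ≥ -3 ∧ 2*w = 2))
Answer: WP = (k ≤ cnt + 11 → (((¬(k + 3*w < -6)) → ((k ≤ cnt + 11 → (((¬(k + 3*w < -6)) → ((¬(k ≤ cnt + 11)) ∧ cnt ≥ -3 ∧ 2*w = 2)) ∧ (¬(k + 3*w < -6)))) ∧ ((¬(k ≤ cnt + 11)) → (cnt ≥ -3 ∧ 2*w = 2)))) ∧ (¬(k + 3*w < -6)))) ∧ ((¬(k ≤ cnt + 11)) → (cnt ≥ -3 ∧ 2*w = 2))


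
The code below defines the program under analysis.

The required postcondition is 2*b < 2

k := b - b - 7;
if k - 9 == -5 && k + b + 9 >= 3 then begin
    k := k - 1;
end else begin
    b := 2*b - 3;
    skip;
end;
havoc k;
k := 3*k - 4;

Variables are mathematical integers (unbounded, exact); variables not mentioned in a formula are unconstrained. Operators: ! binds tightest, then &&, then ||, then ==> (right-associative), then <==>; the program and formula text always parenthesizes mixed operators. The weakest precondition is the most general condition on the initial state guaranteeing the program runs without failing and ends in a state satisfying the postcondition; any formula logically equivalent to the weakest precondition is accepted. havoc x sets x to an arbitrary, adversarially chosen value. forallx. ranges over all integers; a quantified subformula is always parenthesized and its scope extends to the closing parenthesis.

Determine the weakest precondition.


Working backward. After the program, 2*b < 2 must hold.
Before k := 3*k - 4: 2*b < 2
Before havoc k: 2*b < 2
Then branch requires 2*b < 2; else branch requires 4*b < 8.
Before the if: ((k == 4 && b + k >= -6) ==> 2*b < 2) && ((!(k == 4 && b + k >= -6)) ==> 4*b < 8)
Before k := b - b - 7: 4*b < 8
Answer: WP = 4*b < 8


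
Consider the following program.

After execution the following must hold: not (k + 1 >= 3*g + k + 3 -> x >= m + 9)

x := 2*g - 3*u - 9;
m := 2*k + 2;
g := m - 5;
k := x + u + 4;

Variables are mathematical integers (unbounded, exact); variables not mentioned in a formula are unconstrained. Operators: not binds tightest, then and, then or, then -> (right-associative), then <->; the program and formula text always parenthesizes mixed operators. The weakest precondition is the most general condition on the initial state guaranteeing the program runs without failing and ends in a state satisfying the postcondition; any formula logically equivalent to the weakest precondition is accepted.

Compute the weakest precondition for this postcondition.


Working backward. After the program, the postcondition not (k + 1 >= 3*g + k + 3 -> x >= m + 9) must hold; in canonical form it is not (3*g <= -2 -> x >= m + 9).
Before k := x + u + 4: not (3*g <= -2 -> x >= m + 9)
Before g := m - 5: not (3*m <= 13 -> x >= m + 9)
Before m := 2*k + 2: not (6*k <= 7 -> x >= 2*k + 11)
Before x := 2*g - 3*u - 9: not (6*k <= 7 -> 2*g >= 2*k + 3*u + 20)
Answer: WP = not (6*k <= 7 -> 2*g >= 2*k + 3*u + 20)


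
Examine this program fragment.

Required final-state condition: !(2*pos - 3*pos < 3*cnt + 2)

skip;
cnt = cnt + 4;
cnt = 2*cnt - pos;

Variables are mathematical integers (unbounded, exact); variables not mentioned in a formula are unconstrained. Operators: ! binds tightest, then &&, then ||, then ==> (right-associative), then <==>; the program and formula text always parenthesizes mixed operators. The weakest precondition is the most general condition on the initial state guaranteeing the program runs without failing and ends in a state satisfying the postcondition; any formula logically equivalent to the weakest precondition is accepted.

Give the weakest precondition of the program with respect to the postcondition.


Working backward. After the program, the postcondition !(2*pos - 3*pos < 3*cnt + 2) must hold; in canonical form it is !(3*cnt + pos > -2).
Before cnt := 2*cnt - pos: !(6*cnt > 2*pos - 2)
Before cnt := cnt + 4: !(6*cnt > 2*pos - 26)
Before skip: !(6*cnt > 2*pos - 26)
Answer: WP = !(6*cnt > 2*pos - 26)


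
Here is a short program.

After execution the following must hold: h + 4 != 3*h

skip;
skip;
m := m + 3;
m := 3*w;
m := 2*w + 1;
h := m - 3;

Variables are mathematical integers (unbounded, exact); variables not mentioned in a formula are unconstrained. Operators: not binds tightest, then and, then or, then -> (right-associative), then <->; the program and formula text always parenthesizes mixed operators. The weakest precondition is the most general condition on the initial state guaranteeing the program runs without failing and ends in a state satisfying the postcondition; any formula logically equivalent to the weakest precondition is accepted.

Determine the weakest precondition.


Working backward. After the program, the postcondition h + 4 != 3*h must hold; in canonical form it is 2*h != 4.
Before h := m - 3: 2*m != 10
Before m := 2*w + 1: 4*w != 8
Before m := 3*w: 4*w != 8
Before m := m + 3: 4*w != 8
Before skip: 4*w != 8
Before skip: 4*w != 8
Answer: WP = 4*w != 8


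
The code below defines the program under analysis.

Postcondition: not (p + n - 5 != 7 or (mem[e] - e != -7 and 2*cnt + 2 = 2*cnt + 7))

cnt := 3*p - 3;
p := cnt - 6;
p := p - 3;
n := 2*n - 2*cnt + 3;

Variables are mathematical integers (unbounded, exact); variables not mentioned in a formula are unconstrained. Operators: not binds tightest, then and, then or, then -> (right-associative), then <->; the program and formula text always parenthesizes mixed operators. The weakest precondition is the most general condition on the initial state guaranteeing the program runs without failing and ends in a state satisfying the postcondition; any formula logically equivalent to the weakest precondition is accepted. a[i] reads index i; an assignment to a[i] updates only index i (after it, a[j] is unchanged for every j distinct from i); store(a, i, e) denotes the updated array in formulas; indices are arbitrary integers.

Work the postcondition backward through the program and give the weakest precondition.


Working backward. After the program, the postcondition not (p + n - 5 != 7 or (mem[e] - e != -7 and 2*cnt + 2 = 2*cnt + 7)) must hold; in canonical form it is not (n + p != 12).
Before n := 2*n - 2*cnt + 3: not (2*n + p != 2*cnt + 9)
Before p := p - 3: not (2*n + p != 2*cnt + 12)
Before p := cnt - 6: not (2*n != cnt + 18)
Before cnt := 3*p - 3: not (2*n != 3*p + 15)
Answer: WP = not (2*n != 3*p + 15)


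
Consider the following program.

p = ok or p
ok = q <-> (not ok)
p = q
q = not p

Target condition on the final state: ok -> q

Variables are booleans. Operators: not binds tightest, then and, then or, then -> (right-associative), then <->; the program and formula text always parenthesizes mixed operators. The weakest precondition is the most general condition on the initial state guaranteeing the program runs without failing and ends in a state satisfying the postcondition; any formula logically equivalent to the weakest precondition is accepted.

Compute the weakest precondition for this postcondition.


Working backward. After the program, ok -> q must hold.
Before q := not p: ok -> (not p)
Before p := q: ok -> (not q)
Before ok := q <-> (not ok): (q <-> (not ok)) -> (not q)
Before p := ok or p: (q <-> (not ok)) -> (not q)
Answer: WP = (q <-> (not ok)) -> (not q)


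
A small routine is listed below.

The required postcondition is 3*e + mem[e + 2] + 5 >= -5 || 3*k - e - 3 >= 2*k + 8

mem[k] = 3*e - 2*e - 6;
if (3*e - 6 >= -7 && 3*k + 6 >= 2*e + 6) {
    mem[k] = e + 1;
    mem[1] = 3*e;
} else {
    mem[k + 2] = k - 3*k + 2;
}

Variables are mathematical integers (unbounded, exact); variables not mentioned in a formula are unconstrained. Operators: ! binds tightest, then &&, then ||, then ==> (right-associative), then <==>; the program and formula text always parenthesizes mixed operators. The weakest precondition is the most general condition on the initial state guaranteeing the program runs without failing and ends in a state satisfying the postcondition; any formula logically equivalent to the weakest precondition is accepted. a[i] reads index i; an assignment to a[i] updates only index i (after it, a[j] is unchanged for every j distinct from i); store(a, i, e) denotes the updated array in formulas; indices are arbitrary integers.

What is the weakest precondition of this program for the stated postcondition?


Working backward. After the program, the postcondition 3*e + mem[e + 2] + 5 >= -5 || 3*k - e - 3 >= 2*k + 8 must hold; in canonical form it is mem[e + 2] + 3*e >= -10 || k >= e + 11.
Then branch requires store(store(mem, k, e + 1), 1, 3*e)[e + 2] + 3*e >= -10 || k >= e + 11; else branch requires store(mem, k + 2, -2*k + 2)[e + 2] + 3*e >= -10 || k >= e + 11.
Before the if: ((3*e >= -1 && 3*k >= 2*e) ==> (store(store(mem, k, e + 1), 1, 3*e)[e + 2] + 3*e >= -10 || k >= e + 11)) && ((!(3*e >= -1 && 3*k >= 2*e)) ==> (store(mem, k + 2, -2*k + 2)[e + 2] + 3*e >= -10 || k >= e + 11))
Before mem[k] := 3*e - 2*e - 6: ((3*e >= -1 && 3*k >= 2*e) ==> (store(store(store(mem, k, e - 6), k, e + 1), 1, 3*e)[e + 2] + 3*e >= -10 || k >= e + 11)) && ((!(3*e >= -1 && 3*k >= 2*e)) ==> (store(store(mem, k, e - 6), k + 2, -2*k + 2)[e + 2] + 3*e >= -10 || k >= e + 11))
Answer: WP = ((3*e >= -1 && 3*k >= 2*e) ==> (store(store(store(mem, k, e - 6), k, e + 1), 1, 3*e)[e + 2] + 3*e >= -10 || k >= e + 11)) && ((!(3*e >= -1 && 3*k >= 2*e)) ==> (store(store(mem, k, e - 6), k + 2, -2*k + 2)[e + 2] + 3*e >= -10 || k >= e + 11))


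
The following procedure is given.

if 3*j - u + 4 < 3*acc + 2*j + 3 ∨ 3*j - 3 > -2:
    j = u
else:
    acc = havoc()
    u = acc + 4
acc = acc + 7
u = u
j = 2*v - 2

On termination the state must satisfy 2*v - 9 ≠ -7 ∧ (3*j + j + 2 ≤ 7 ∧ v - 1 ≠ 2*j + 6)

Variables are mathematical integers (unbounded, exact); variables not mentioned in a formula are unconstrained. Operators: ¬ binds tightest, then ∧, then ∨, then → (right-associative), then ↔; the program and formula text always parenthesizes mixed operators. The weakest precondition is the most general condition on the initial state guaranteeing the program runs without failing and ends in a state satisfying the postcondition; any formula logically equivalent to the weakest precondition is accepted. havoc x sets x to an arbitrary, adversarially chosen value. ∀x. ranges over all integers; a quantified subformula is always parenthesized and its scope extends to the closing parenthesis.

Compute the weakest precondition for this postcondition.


Working backward. After the program, the postcondition 2*v - 9 ≠ -7 ∧ (3*j + j + 2 ≤ 7 ∧ v - 1 ≠ 2*j + 6) must hold; in canonical form it is 2*v ≠ 2 ∧ 4*j ≤ 5 ∧ v ≠ 2*j + 7.
Before j := 2*v - 2: 2*v ≠ 2 ∧ 8*v ≤ 13 ∧ 3*v ≠ -3
Before u := u: 2*v ≠ 2 ∧ 8*v ≤ 13 ∧ 3*v ≠ -3
Before acc := acc + 7: 2*v ≠ 2 ∧ 8*v ≤ 13 ∧ 3*v ≠ -3
Then branch requires 2*v ≠ 2 ∧ 8*v ≤ 13 ∧ 3*v ≠ -3; else branch requires 2*v ≠ 2 ∧ 8*v ≤ 13 ∧ 3*v ≠ -3.
Before the if: ((j < 3*acc + u - 1 ∨ 3*j > 1) → (2*v ≠ 2 ∧ 8*v ≤ 13 ∧ 3*v ≠ -3)) ∧ ((¬(j < 3*acc + u - 1 ∨ 3*j > 1)) → (2*v ≠ 2 ∧ 8*v ≤ 13 ∧ 3*v ≠ -3))
Answer: WP = ((j < 3*acc + u - 1 ∨ 3*j > 1) → (2*v ≠ 2 ∧ 8*v ≤ 13 ∧ 3*v ≠ -3)) ∧ ((¬(j < 3*acc + u - 1 ∨ 3*j > 1)) → (2*v ≠ 2 ∧ 8*v ≤ 13 ∧ 3*v ≠ -3))


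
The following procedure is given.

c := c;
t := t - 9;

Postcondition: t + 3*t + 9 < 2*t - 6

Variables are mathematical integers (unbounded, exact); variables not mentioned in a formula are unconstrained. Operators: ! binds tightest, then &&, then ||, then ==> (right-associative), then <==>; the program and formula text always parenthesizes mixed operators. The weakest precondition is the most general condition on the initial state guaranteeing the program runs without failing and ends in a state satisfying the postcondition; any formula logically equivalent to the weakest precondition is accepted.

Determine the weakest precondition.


Working backward. After the program, the postcondition t + 3*t + 9 < 2*t - 6 must hold; in canonical form it is 2*t < -15.
Before t := t - 9: 2*t < 3
Before c := c: 2*t < 3
Answer: WP = 2*t < 3


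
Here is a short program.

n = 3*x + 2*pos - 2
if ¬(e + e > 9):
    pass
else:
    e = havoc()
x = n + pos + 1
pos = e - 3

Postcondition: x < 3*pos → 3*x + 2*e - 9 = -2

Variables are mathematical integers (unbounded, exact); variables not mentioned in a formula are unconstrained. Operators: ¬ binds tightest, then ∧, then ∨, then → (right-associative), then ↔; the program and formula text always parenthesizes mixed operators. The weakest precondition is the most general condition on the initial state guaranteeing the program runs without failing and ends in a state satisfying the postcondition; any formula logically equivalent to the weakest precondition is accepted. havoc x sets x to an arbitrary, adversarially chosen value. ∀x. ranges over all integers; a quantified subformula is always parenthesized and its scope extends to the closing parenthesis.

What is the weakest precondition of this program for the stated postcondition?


Working backward. After the program, the postcondition x < 3*pos → 3*x + 2*e - 9 = -2 must hold; in canonical form it is x < 3*pos → 2*e + 3*x = 7.
Before pos := e - 3: x < 3*e - 9 → 2*e + 3*x = 7
Before x := n + pos + 1: n + pos < 3*e - 10 → 2*e + 3*n + 3*pos = 4
Then branch requires n + pos < 3*e - 10 → 2*e + 3*n + 3*pos = 4; else branch requires ∀e_1. (n + pos < 3*e_1 - 10 → 2*e_1 + 3*n + 3*pos = 4).
Before the if: ((¬(2*e > 9)) → (n + pos < 3*e - 10 → 2*e + 3*n + 3*pos = 4)) ∧ (2*e > 9 → (∀e_1. (n + pos < 3*e_1 - 10 → 2*e_1 + 3*n + 3*pos = 4)))
Before n := 3*x + 2*pos - 2: ((¬(2*e > 9)) → (3*pos + 3*x < 3*e - 8 → 2*e + 9*pos + 9*x = 10)) ∧ (2*e > 9 → (∀e_1. (3*pos + 3*x < 3*e_1 - 8 → 2*e_1 + 9*pos + 9*x = 10)))
Answer: WP = ((¬(2*e > 9)) → (3*pos + 3*x < 3*e - 8 → 2*e + 9*pos + 9*x = 10)) ∧ (2*e > 9 → (∀e_1. (3*pos + 3*x < 3*e_1 - 8 → 2*e_1 + 9*pos + 9*x = 10)))


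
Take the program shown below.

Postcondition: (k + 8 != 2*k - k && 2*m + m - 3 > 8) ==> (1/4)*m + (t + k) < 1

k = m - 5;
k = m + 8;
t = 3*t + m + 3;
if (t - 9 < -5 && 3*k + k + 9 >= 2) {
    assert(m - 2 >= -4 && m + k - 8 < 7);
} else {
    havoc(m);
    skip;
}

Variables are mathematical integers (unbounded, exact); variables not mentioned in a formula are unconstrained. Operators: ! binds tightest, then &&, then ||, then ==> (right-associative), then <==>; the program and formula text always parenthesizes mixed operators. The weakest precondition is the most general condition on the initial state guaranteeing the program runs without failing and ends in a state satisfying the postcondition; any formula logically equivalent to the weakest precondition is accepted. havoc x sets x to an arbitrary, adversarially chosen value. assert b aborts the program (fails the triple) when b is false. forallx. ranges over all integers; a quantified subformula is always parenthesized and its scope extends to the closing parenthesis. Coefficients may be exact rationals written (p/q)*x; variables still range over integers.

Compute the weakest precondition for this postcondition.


Working backward. After the program, the postcondition (k + 8 != 2*k - k && 2*m + m - 3 > 8) ==> (1/4)*m + (t + k) < 1 must hold; in canonical form it is 3*m > 11 ==> k + (1/4)*m + t < 1.
Then branch requires m >= -2 && k + m < 15 && (3*m > 11 ==> k + (1/4)*m + t < 1); else branch requires forall m_1. (3*m_1 > 11 ==> k + (1/4)*m_1 + t < 1).
Before the if: ((t < 4 && 4*k >= -7) ==> (m >= -2 && k + m < 15 && (3*m > 11 ==> k + (1/4)*m + t < 1))) && ((!(t < 4 && 4*k >= -7)) ==> (forall m_1. (3*m_1 > 11 ==> k + (1/4)*m_1 + t < 1)))
Before t := 3*t + m + 3: ((m + 3*t < 1 && 4*k >= -7) ==> (m >= -2 && k + m < 15 && (3*m > 11 ==> k + (5/4)*m + 3*t < -2))) && ((!(m + 3*t < 1 && 4*k >= -7)) ==> (forall m_1. (3*m_1 > 11 ==> k + m + (1/4)*m_1 + 3*t < -2)))
Before k := m + 8: ((m + 3*t < 1 && 4*m >= -39) ==> (m >= -2 && 2*m < 7 && (3*m > 11 ==> (9/4)*m + 3*t < -10))) && ((!(m + 3*t < 1 && 4*m >= -39)) ==> (forall m_1. (3*m_1 > 11 ==> 2*m + (1/4)*m_1 + 3*t < -10)))
Before k := m - 5: ((m + 3*t < 1 && 4*m >= -39) ==> (m >= -2 && 2*m < 7 && (3*m > 11 ==> (9/4)*m + 3*t < -10))) && ((!(m + 3*t < 1 && 4*m >= -39)) ==> (forall m_1. (3*m_1 > 11 ==> 2*m + (1/4)*m_1 + 3*t < -10)))
Answer: WP = ((m + 3*t < 1 && 4*m >= -39) ==> (m >= -2 && 2*m < 7 && (3*m > 11 ==> (9/4)*m + 3*t < -10))) && ((!(m + 3*t < 1 && 4*m >= -39)) ==> (forall m_1. (3*m_1 > 11 ==> 2*m + (1/4)*m_1 + 3*t < -10)))


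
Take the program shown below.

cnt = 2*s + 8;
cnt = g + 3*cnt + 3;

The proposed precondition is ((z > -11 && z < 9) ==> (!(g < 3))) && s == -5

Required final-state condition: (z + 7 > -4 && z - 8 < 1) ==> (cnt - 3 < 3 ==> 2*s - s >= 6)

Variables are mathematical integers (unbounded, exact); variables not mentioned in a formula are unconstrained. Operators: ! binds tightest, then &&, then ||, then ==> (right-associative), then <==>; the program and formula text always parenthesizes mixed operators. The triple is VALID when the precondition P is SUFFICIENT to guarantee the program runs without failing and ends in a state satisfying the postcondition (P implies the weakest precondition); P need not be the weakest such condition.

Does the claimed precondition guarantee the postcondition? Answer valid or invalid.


Working backward. After the program, the postcondition (z + 7 > -4 && z - 8 < 1) ==> (cnt - 3 < 3 ==> 2*s - s >= 6) must hold; in canonical form it is (z > -11 && z < 9) ==> (cnt < 6 ==> s >= 6).
Before cnt := g + 3*cnt + 3: (z > -11 && z < 9) ==> (3*cnt + g < 3 ==> s >= 6)
Before cnt := 2*s + 8: (z > -11 && z < 9) ==> (g + 6*s < -21 ==> s >= 6)
The weakest precondition is (z > -11 && z < 9) ==> (g + 6*s < -21 ==> s >= 6).
Check whether ((z > -11 && z < 9) ==> (!(g < 3))) && s == -5 implies it.
Countermodel: at the initial state g = 3, s = -5, z = 0, the precondition holds but the weakest precondition fails.
Answer: invalid


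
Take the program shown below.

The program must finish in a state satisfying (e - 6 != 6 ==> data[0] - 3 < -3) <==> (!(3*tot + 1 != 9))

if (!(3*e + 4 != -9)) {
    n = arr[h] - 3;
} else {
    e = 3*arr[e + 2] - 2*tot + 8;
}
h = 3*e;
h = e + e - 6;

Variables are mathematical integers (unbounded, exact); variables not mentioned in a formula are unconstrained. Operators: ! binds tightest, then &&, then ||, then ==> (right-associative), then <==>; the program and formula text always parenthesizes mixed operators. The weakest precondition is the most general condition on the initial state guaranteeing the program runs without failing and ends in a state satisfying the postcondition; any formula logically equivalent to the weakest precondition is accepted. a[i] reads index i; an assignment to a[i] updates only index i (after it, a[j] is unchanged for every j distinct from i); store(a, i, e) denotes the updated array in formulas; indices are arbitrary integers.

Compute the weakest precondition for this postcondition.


Working backward. After the program, the postcondition (e - 6 != 6 ==> data[0] - 3 < -3) <==> (!(3*tot + 1 != 9)) must hold; in canonical form it is (e != 12 ==> data[0] < 0) <==> (!(3*tot != 8)).
Before h := e + e - 6: (e != 12 ==> data[0] < 0) <==> (!(3*tot != 8))
Before h := 3*e: (e != 12 ==> data[0] < 0) <==> (!(3*tot != 8))
Then branch requires (e != 12 ==> data[0] < 0) <==> (!(3*tot != 8)); else branch requires (3*arr[e + 2] != 2*tot + 4 ==> data[0] < 0) <==> (!(3*tot != 8)).
Before the if: ((!(3*e != -13)) ==> ((e != 12 ==> data[0] < 0) <==> (!(3*tot != 8)))) && (3*e != -13 ==> ((3*arr[e + 2] != 2*tot + 4 ==> data[0] < 0) <==> (!(3*tot != 8))))
Answer: WP = ((!(3*e != -13)) ==> ((e != 12 ==> data[0] < 0) <==> (!(3*tot != 8)))) && (3*e != -13 ==> ((3*arr[e + 2] != 2*tot + 4 ==> data[0] < 0) <==> (!(3*tot != 8))))


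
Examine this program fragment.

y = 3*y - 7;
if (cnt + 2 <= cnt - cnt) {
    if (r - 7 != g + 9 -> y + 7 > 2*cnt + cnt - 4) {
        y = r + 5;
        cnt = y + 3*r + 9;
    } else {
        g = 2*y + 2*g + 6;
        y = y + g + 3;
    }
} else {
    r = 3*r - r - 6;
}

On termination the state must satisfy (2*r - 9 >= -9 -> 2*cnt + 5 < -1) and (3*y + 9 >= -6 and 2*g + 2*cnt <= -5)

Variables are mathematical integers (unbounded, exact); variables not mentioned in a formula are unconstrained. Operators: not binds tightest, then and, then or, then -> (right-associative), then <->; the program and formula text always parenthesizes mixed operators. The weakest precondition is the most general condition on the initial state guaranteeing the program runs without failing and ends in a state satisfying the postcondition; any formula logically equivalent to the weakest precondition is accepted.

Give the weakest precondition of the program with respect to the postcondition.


Working backward. After the program, the postcondition (2*r - 9 >= -9 -> 2*cnt + 5 < -1) and (3*y + 9 >= -6 and 2*g + 2*cnt <= -5) must hold; in canonical form it is (2*r >= 0 -> 2*cnt < -6) and 3*y >= -15 and 2*cnt + 2*g <= -5.
Then branch requires ((r != g + 16 -> y > 3*cnt - 11) -> ((2*r >= 0 -> 8*r < -34) and 3*r >= -30 and 2*g + 8*r <= -33)) and ((not (r != g + 16 -> y > 3*cnt - 11)) -> ((2*r >= 0 -> 2*cnt < -6) and 6*g + 9*y >= -42 and 2*cnt + 4*g + 4*y <= -17)); else branch requires (4*r >= 12 -> 2*cnt < -6) and 3*y >= -15 and 2*cnt + 2*g <= -5.
Before the if: (cnt <= -2 -> (((r != g + 16 -> y > 3*cnt - 11) -> ((2*r >= 0 -> 8*r < -34) and 3*r >= -30 and 2*g + 8*r <= -33)) and ((not (r != g + 16 -> y > 3*cnt - 11)) -> ((2*r >= 0 -> 2*cnt < -6) and 6*g + 9*y >= -42 and 2*cnt + 4*g + 4*y <= -17)))) and ((not (cnt <= -2)) -> ((4*r >= 12 -> 2*cnt < -6) and 3*y >= -15 and 2*cnt + 2*g <= -5))
Before y := 3*y - 7: (cnt <= -2 -> (((r != g + 16 -> 3*y > 3*cnt - 4) -> ((2*r >= 0 -> 8*r < -34) and 3*r >= -30 and 2*g + 8*r <= -33)) and ((not (r != g + 16 -> 3*y > 3*cnt - 4)) -> ((2*r >= 0 -> 2*cnt < -6) and 6*g + 27*y >= 21 and 2*cnt + 4*g + 12*y <= 11)))) and ((not (cnt <= -2)) -> ((4*r >= 12 -> 2*cnt < -6) and 9*y >= 6 and 2*cnt + 2*g <= -5))
Answer: WP = (cnt <= -2 -> (((r != g + 16 -> 3*y > 3*cnt - 4) -> ((2*r >= 0 -> 8*r < -34) and 3*r >= -30 and 2*g + 8*r <= -33)) and ((not (r != g + 16 -> 3*y > 3*cnt - 4)) -> ((2*r >= 0 -> 2*cnt < -6) and 6*g + 27*y >= 21 and 2*cnt + 4*g + 12*y <= 11)))) and ((not (cnt <= -2)) -> ((4*r >= 12 -> 2*cnt < -6) and 9*y >= 6 and 2*cnt + 2*g <= -5))


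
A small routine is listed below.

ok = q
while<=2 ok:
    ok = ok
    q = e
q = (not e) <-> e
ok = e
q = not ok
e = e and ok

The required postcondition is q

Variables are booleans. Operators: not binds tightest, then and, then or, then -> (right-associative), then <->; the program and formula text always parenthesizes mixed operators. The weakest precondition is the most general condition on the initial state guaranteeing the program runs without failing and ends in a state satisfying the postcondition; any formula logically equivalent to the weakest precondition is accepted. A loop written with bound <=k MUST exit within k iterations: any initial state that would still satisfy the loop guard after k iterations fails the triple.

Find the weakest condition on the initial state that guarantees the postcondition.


Working backward. After the program, q must hold.
Before e := e and ok: q
Before q := not ok: not ok
Before ok := e: not e
Before q := (not e) <-> e: not e
Before the loop (bound <=2), unroll the exhaustion recursion (WP_0 = exit-now case; WP_j = one more guarded iteration, up to j = 2):
  WP_0: (not ok) and (not e)
  WP_1: (ok -> ((not ok) and (not e))) and ((not ok) -> (not e))
  WP_2: (ok -> ((ok -> ((not ok) and (not e))) and ((not ok) -> (not e)))) and ((not ok) -> (not e))
So before the loop: (ok -> ((ok -> ((not ok) and (not e))) and ((not ok) -> (not e)))) and ((not ok) -> (not e))
Before ok := q: (q -> ((q -> ((not q) and (not e))) and ((not q) -> (not e)))) and ((not q) -> (not e))
Answer: WP = (q -> ((q -> ((not q) and (not e))) and ((not q) -> (not e)))) and ((not q) -> (not e))


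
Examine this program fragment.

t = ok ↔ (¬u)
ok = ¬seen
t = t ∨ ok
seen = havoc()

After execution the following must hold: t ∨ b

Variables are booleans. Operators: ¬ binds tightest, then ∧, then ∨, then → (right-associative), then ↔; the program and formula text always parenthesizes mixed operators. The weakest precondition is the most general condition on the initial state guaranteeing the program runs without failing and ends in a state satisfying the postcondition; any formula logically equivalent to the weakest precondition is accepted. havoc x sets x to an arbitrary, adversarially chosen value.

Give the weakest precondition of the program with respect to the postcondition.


Working backward. After the program, t ∨ b must hold.
Before havoc seen: t ∨ b
Before t := t ∨ ok: t ∨ ok ∨ b
Before ok := ¬seen: t ∨ (¬seen) ∨ b
Before t := ok ↔ (¬u): (ok ↔ (¬u)) ∨ (¬seen) ∨ b
Answer: WP = (ok ↔ (¬u)) ∨ (¬seen) ∨ b


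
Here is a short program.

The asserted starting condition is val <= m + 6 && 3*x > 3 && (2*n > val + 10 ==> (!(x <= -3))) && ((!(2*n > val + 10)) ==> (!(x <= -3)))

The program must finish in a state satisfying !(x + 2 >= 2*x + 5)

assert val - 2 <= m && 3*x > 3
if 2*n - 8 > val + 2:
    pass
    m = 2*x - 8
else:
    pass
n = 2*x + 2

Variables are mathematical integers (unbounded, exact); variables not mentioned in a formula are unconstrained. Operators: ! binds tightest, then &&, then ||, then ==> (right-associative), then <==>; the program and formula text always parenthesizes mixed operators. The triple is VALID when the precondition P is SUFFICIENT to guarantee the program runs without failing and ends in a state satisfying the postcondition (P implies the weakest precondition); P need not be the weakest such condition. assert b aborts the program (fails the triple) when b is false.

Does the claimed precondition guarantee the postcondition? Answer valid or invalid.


Working backward. After the program, the postcondition !(x + 2 >= 2*x + 5) must hold; in canonical form it is !(x <= -3).
Before n := 2*x + 2: !(x <= -3)
Then branch requires !(x <= -3); else branch requires !(x <= -3).
Before the if: (2*n > val + 10 ==> (!(x <= -3))) && ((!(2*n > val + 10)) ==> (!(x <= -3)))
Before assert val - 2 <= m && 3*x > 3: val <= m + 2 && 3*x > 3 && (2*n > val + 10 ==> (!(x <= -3))) && ((!(2*n > val + 10)) ==> (!(x <= -3)))
The weakest precondition is val <= m + 2 && 3*x > 3 && (2*n > val + 10 ==> (!(x <= -3))) && ((!(2*n > val + 10)) ==> (!(x <= -3))).
Check whether val <= m + 6 && 3*x > 3 && (2*n > val + 10 ==> (!(x <= -3))) && ((!(2*n > val + 10)) ==> (!(x <= -3))) implies it.
Countermodel: at the initial state m = -4, n = 5, val = -1, x = 2, the precondition holds but the weakest precondition fails.
Answer: invalid


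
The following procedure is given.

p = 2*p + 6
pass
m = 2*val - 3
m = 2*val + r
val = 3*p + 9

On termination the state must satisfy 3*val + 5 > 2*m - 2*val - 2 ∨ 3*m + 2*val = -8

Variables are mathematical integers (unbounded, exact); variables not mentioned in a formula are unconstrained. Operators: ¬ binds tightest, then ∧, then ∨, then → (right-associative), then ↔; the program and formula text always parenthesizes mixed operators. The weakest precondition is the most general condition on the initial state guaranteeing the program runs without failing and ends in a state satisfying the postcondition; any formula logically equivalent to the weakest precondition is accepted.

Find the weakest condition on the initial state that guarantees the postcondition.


Working backward. After the program, the postcondition 3*val + 5 > 2*m - 2*val - 2 ∨ 3*m + 2*val = -8 must hold; in canonical form it is 5*val > 2*m - 7 ∨ 3*m + 2*val = -8.
Before val := 3*p + 9: 15*p > 2*m - 52 ∨ 3*m + 6*p = -26
Before m := 2*val + r: 15*p > 2*r + 4*val - 52 ∨ 6*p + 3*r + 6*val = -26
Before m := 2*val - 3: 15*p > 2*r + 4*val - 52 ∨ 6*p + 3*r + 6*val = -26
Before skip: 15*p > 2*r + 4*val - 52 ∨ 6*p + 3*r + 6*val = -26
Before p := 2*p + 6: 30*p > 2*r + 4*val - 142 ∨ 12*p + 3*r + 6*val = -62
Answer: WP = 30*p > 2*r + 4*val - 142 ∨ 12*p + 3*r + 6*val = -62
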